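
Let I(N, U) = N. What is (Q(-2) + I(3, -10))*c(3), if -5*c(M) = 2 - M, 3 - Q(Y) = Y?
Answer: 8/5 ≈ 1.6000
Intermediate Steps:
Q(Y) = 3 - Y
c(M) = -⅖ + M/5 (c(M) = -(2 - M)/5 = -⅖ + M/5)
(Q(-2) + I(3, -10))*c(3) = ((3 - 1*(-2)) + 3)*(-⅖ + (⅕)*3) = ((3 + 2) + 3)*(-⅖ + ⅗) = (5 + 3)*(⅕) = 8*(⅕) = 8/5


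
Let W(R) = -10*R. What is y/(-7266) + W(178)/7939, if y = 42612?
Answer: -58538358/9614129 ≈ -6.0888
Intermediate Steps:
y/(-7266) + W(178)/7939 = 42612/(-7266) - 10*178/7939 = 42612*(-1/7266) - 1780*1/7939 = -7102/1211 - 1780/7939 = -58538358/9614129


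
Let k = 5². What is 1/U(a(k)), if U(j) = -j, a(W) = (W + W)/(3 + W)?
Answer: -14/25 ≈ -0.56000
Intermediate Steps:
k = 25
a(W) = 2*W/(3 + W) (a(W) = (2*W)/(3 + W) = 2*W/(3 + W))
1/U(a(k)) = 1/(-2*25/(3 + 25)) = 1/(-2*25/28) = 1/(-1*25/14) = 1/(-25/14) = -14/25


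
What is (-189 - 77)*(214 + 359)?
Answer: -152418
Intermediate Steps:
(-189 - 77)*(214 + 359) = -266*573 = -152418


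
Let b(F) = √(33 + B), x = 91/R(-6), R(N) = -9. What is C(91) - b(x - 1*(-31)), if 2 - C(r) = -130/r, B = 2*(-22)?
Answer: 24/7 - I*√11 ≈ 3.4286 - 3.3166*I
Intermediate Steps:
B = -44
C(r) = 2 + 130/r (C(r) = 2 - (-130)/r = 2 + 130/r)
x = -91/9 (x = 91/(-9) = 91*(-⅑) = -91/9 ≈ -10.111)
b(F) = I*√11 (b(F) = √(33 - 44) = √(-11) = I*√11)
C(91) - b(x - 1*(-31)) = (2 + 130/91) - I*√11 = (2 + 130*(1/91)) - I*√11 = (2 + 10/7) - I*√11 = 24/7 - I*√11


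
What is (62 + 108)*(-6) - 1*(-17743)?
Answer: 16723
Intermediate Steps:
(62 + 108)*(-6) - 1*(-17743) = 170*(-6) + 17743 = -1020 + 17743 = 16723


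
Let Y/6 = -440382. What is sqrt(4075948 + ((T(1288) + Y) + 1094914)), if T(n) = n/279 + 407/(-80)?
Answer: sqrt(8747839142485)/1860 ≈ 1590.1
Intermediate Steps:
Y = -2642292 (Y = 6*(-440382) = -2642292)
T(n) = -407/80 + n/279 (T(n) = n*(1/279) + 407*(-1/80) = n/279 - 407/80 = -407/80 + n/279)
sqrt(4075948 + ((T(1288) + Y) + 1094914)) = sqrt(4075948 + (((-407/80 + (1/279)*1288) - 2642292) + 1094914)) = sqrt(4075948 + (((-407/80 + 1288/279) - 2642292) + 1094914)) = sqrt(4075948 + ((-10513/22320 - 2642292) + 1094914)) = sqrt(4075948 + (-58975967953/22320 + 1094914)) = sqrt(4075948 - 34537487473/22320) = sqrt(56437671887/22320) = sqrt(8747839142485)/1860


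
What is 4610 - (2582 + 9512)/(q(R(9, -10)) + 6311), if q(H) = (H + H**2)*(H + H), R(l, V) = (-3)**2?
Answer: 36549816/7931 ≈ 4608.5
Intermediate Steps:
R(l, V) = 9
q(H) = 2*H*(H + H**2) (q(H) = (H + H**2)*(2*H) = 2*H*(H + H**2))
4610 - (2582 + 9512)/(q(R(9, -10)) + 6311) = 4610 - (2582 + 9512)/(2*9**2*(1 + 9) + 6311) = 4610 - 12094/(2*81*10 + 6311) = 4610 - 12094/(1620 + 6311) = 4610 - 12094/7931 = 36549816/7931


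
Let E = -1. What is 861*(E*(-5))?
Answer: 4305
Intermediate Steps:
861*(E*(-5)) = 861*(-1*(-5)) = 861*5 = 4305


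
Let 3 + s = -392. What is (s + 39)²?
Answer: 126736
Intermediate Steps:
s = -395 (s = -3 - 392 = -395)
(s + 39)² = (-395 + 39)² = (-356)² = 126736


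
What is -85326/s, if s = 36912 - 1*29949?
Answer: -28442/2321 ≈ -12.254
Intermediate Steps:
s = 6963 (s = 36912 - 29949 = 6963)
-85326/s = -85326/6963 = -85326*1/6963 = -28442/2321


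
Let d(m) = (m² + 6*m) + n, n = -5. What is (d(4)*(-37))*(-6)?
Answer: 7770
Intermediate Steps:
d(m) = -5 + m² + 6*m (d(m) = (m² + 6*m) - 5 = -5 + m² + 6*m)
(d(4)*(-37))*(-6) = ((-5 + 4² + 6*4)*(-37))*(-6) = ((-5 + 16 + 24)*(-37))*(-6) = (35*(-37))*(-6) = -1295*(-6) = 7770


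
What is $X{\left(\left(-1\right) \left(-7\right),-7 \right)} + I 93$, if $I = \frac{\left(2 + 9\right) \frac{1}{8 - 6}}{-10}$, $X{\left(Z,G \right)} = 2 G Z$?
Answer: $- \frac{2983}{20} \approx -149.15$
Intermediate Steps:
$X{\left(Z,G \right)} = 2 G Z$
$I = - \frac{11}{20}$ ($I = \frac{11}{2} \left(- \frac{1}{10}\right) = - \frac{11}{20} \approx -0.55$)
$X{\left(\left(-1\right) \left(-7\right),-7 \right)} + I 93 = 2 \left(-7\right) \left(\left(-1\right) \left(-7\right)\right) - \frac{1023}{20} = 2 \left(-7\right) 7 - \frac{1023}{20} = -98 - \frac{1023}{20} = - \frac{2983}{20}$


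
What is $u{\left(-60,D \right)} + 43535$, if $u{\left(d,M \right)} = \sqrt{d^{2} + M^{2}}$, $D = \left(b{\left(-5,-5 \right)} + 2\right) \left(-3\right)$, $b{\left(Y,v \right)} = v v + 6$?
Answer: $43535 + 3 \sqrt{1489} \approx 43651.0$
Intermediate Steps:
$b{\left(Y,v \right)} = 6 + v^{2}$ ($b{\left(Y,v \right)} = v^{2} + 6 = 6 + v^{2}$)
$D = -99$ ($D = \left(\left(6 + \left(-5\right)^{2}\right) + 2\right) \left(-3\right) = \left(\left(6 + 25\right) + 2\right) \left(-3\right) = \left(31 + 2\right) \left(-3\right) = 33 \left(-3\right) = -99$)
$u{\left(d,M \right)} = \sqrt{M^{2} + d^{2}}$
$u{\left(-60,D \right)} + 43535 = \sqrt{\left(-99\right)^{2} + \left(-60\right)^{2}} + 43535 = \sqrt{9801 + 3600} + 43535 = \sqrt{13401} + 43535 = 3 \sqrt{1489} + 43535 = 43535 + 3 \sqrt{1489}$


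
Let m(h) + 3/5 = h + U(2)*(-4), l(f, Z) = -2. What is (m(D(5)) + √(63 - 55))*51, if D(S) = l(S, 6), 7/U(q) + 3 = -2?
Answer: 153 + 102*√2 ≈ 297.25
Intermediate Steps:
U(q) = -7/5 (U(q) = 7/(-3 - 2) = 7/(-5) = 7*(-⅕) = -7/5)
D(S) = -2
m(h) = 5 + h (m(h) = -⅗ + (h - 7/5*(-4)) = -⅗ + (h + 28/5) = -⅗ + (28/5 + h) = 5 + h)
(m(D(5)) + √(63 - 55))*51 = ((5 - 2) + √(63 - 55))*51 = (3 + √8)*51 = (3 + 2*√2)*51 = 153 + 102*√2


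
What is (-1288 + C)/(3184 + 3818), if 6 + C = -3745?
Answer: -5039/7002 ≈ -0.71965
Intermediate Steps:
C = -3751 (C = -6 - 3745 = -3751)
(-1288 + C)/(3184 + 3818) = (-1288 - 3751)/(3184 + 3818) = -5039/7002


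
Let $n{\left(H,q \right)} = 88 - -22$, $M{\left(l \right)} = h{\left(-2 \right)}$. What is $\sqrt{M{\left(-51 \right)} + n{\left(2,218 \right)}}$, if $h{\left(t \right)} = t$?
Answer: $6 \sqrt{3} \approx 10.392$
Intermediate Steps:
$M{\left(l \right)} = -2$
$n{\left(H,q \right)} = 110$ ($n{\left(H,q \right)} = 88 + 22 = 110$)
$\sqrt{M{\left(-51 \right)} + n{\left(2,218 \right)}} = \sqrt{-2 + 110} = \sqrt{108} = 6 \sqrt{3}$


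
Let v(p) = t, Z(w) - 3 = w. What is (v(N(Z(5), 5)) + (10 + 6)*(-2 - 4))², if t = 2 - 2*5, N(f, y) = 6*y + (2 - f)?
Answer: 10816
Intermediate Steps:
Z(w) = 3 + w
N(f, y) = 2 - f + 6*y
t = -8 (t = 2 - 1*10 = 2 - 10 = -8)
v(p) = -8
(v(N(Z(5), 5)) + (10 + 6)*(-2 - 4))² = (-8 + (10 + 6)*(-2 - 4))² = (-8 + 16*(-6))² = (-8 - 96)² = (-104)² = 10816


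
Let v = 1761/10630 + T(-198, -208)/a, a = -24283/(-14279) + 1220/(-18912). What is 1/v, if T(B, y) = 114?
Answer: 1174135895270/82005826873809 ≈ 0.014318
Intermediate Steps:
a = 110454929/67511112 (a = -24283*(-1/14279) + 1220*(-1/18912) = 24283/14279 - 305/4728 = 110454929/67511112 ≈ 1.6361)
v = 82005826873809/1174135895270 (v = 1761/10630 + 114/(110454929/67511112) = 1761*(1/10630) + 114*(67511112/110454929) = 1761/10630 + 7696266768/110454929 = 82005826873809/1174135895270 ≈ 69.844)
1/v = 1/(82005826873809/1174135895270) = 1174135895270/82005826873809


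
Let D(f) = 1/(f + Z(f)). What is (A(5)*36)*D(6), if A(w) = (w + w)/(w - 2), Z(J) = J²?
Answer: 20/7 ≈ 2.8571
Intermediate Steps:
D(f) = 1/(f + f²)
A(w) = 2*w/(-2 + w) (A(w) = (2*w)/(-2 + w) = 2*w/(-2 + w))
(A(5)*36)*D(6) = ((2*5/(-2 + 5))*36)*(1/(6*(1 + 6))) = ((2*5/3)*36)*((⅙)/7) = ((2*5*(⅓))*36)*((⅙)*(⅐)) = ((10/3)*36)*(1/42) = 120*(1/42) = 20/7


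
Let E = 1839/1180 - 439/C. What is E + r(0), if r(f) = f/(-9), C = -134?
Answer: 382223/79060 ≈ 4.8346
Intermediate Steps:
r(f) = -f/9 (r(f) = f*(-⅑) = -f/9)
E = 382223/79060 (E = 1839/1180 - 439/(-134) = 1839*(1/1180) - 439*(-1/134) = 1839/1180 + 439/134 = 382223/79060 ≈ 4.8346)
E + r(0) = 382223/79060 - ⅑*0 = 382223/79060 + 0 = 382223/79060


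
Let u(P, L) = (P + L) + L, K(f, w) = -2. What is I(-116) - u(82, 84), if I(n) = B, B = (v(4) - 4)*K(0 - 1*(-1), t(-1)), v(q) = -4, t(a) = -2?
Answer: -234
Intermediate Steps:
u(P, L) = P + 2*L (u(P, L) = (L + P) + L = P + 2*L)
B = 16 (B = (-4 - 4)*(-2) = -8*(-2) = 16)
I(n) = 16
I(-116) - u(82, 84) = 16 - (82 + 2*84) = 16 - (82 + 168) = 16 - 1*250 = 16 - 250 = -234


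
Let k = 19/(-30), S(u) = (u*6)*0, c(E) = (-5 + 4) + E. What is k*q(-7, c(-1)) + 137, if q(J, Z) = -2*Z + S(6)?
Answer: 2017/15 ≈ 134.47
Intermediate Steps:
c(E) = -1 + E
S(u) = 0 (S(u) = (6*u)*0 = 0)
k = -19/30 (k = 19*(-1/30) = -19/30 ≈ -0.63333)
q(J, Z) = -2*Z (q(J, Z) = -2*Z + 0 = -2*Z)
k*q(-7, c(-1)) + 137 = -(-19)*(-1 - 1)/15 + 137 = -(-19)*(-2)/15 + 137 = -19/30*4 + 137 = -38/15 + 137 = 2017/15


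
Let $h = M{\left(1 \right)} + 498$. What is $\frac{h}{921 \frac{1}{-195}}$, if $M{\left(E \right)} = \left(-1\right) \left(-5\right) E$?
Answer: $- \frac{32695}{307} \approx -106.5$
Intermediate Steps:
$M{\left(E \right)} = 5 E$
$h = 503$ ($h = 5 \cdot 1 + 498 = 5 + 498 = 503$)
$\frac{h}{921 \frac{1}{-195}} = \frac{503}{921 \frac{1}{-195}} = \frac{503}{921 \left(- \frac{1}{195}\right)} = \frac{503}{- \frac{307}{65}} = 503 \left(- \frac{65}{307}\right) = - \frac{32695}{307}$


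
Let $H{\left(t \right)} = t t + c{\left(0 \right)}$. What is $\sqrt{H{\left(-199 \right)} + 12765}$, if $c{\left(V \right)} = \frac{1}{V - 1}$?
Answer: $\sqrt{52365} \approx 228.83$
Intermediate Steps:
$c{\left(V \right)} = \frac{1}{-1 + V}$
$H{\left(t \right)} = -1 + t^{2}$ ($H{\left(t \right)} = t t + \frac{1}{-1 + 0} = t^{2} + \frac{1}{-1} = t^{2} - 1 = -1 + t^{2}$)
$\sqrt{H{\left(-199 \right)} + 12765} = \sqrt{\left(-1 + \left(-199\right)^{2}\right) + 12765} = \sqrt{\left(-1 + 39601\right) + 12765} = \sqrt{39600 + 12765} = \sqrt{52365}$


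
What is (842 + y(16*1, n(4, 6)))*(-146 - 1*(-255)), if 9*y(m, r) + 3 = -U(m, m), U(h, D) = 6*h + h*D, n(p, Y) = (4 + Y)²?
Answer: 787307/9 ≈ 87479.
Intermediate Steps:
U(h, D) = 6*h + D*h
y(m, r) = -⅓ - m*(6 + m)/9 (y(m, r) = -⅓ + (-m*(6 + m))/9 = -⅓ - m*(6 + m)/9)
(842 + y(16*1, n(4, 6)))*(-146 - 1*(-255)) = (842 + (-⅓ - 16*1*(6 + 16*1)/9))*(-146 - 1*(-255)) = (842 + (-⅓ - ⅑*16*(6 + 16)))*(-146 + 255) = (842 + (-⅓ - ⅑*16*22))*109 = (842 + (-⅓ - 352/9))*109 = (842 - 355/9)*109 = (7223/9)*109 = 787307/9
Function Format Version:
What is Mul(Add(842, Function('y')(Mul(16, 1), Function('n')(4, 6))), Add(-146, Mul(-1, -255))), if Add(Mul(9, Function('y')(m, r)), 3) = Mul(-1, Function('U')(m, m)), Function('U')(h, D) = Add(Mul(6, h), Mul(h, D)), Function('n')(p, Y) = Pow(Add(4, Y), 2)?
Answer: Rational(787307, 9) ≈ 87479.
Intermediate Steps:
Function('U')(h, D) = Add(Mul(6, h), Mul(D, h))
Function('y')(m, r) = Add(Rational(-1, 3), Mul(Rational(-1, 9), m, Add(6, m))) (Function('y')(m, r) = Add(Rational(-1, 3), Mul(Rational(1, 9), Mul(-1, Mul(m, Add(6, m))))) = Add(Rational(-1, 3), Mul(Rational(1, 9), Mul(-1, m, Add(6, m)))) = Add(Rational(-1, 3), Mul(Rational(-1, 9), m, Add(6, m))))
Mul(Add(842, Function('y')(Mul(16, 1), Function('n')(4, 6))), Add(-146, Mul(-1, -255))) = Mul(Add(842, Add(Rational(-1, 3), Mul(Rational(-1, 9), Mul(16, 1), Add(6, Mul(16, 1))))), Add(-146, Mul(-1, -255))) = Mul(Add(842, Add(Rational(-1, 3), Mul(Rational(-1, 9), 16, Add(6, 16)))), Add(-146, 255)) = Mul(Add(842, Add(Rational(-1, 3), Mul(Rational(-1, 9), 16, 22))), 109) = Mul(Add(842, Add(Rational(-1, 3), Rational(-352, 9))), 109) = Mul(Add(842, Rational(-355, 9)), 109) = Mul(Rational(7223, 9), 109) = Rational(787307, 9)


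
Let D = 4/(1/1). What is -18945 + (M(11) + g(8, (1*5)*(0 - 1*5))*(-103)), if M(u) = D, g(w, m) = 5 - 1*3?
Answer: -19147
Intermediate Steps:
D = 4 (D = 4/1 = 4*1 = 4)
g(w, m) = 2 (g(w, m) = 5 - 3 = 2)
M(u) = 4
-18945 + (M(11) + g(8, (1*5)*(0 - 1*5))*(-103)) = -18945 + (4 + 2*(-103)) = -18945 + (4 - 206) = -18945 - 202 = -19147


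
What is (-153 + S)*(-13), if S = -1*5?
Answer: 2054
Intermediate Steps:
S = -5
(-153 + S)*(-13) = (-153 - 5)*(-13) = -158*(-13) = 2054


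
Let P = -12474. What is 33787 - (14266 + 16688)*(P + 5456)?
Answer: 217268959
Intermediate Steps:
33787 - (14266 + 16688)*(P + 5456) = 33787 - (14266 + 16688)*(-12474 + 5456) = 33787 - 30954*(-7018) = 33787 - 1*(-217235172) = 33787 + 217235172 = 217268959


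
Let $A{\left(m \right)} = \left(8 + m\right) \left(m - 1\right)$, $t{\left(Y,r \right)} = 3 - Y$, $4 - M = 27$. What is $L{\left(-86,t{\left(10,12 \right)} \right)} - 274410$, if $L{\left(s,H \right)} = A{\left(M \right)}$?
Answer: $-274050$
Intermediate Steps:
$M = -23$ ($M = 4 - 27 = -23$)
$A{\left(m \right)} = \left(-1 + m\right) \left(8 + m\right)$ ($A{\left(m \right)} = \left(8 + m\right) \left(-1 + m\right) = \left(-1 + m\right) \left(8 + m\right)$)
$L{\left(s,H \right)} = 360$ ($L{\left(s,H \right)} = -8 + \left(-23\right)^{2} + 7 \left(-23\right) = -8 + 529 - 161 = 360$)
$L{\left(-86,t{\left(10,12 \right)} \right)} - 274410 = 360 - 274410 = -274050$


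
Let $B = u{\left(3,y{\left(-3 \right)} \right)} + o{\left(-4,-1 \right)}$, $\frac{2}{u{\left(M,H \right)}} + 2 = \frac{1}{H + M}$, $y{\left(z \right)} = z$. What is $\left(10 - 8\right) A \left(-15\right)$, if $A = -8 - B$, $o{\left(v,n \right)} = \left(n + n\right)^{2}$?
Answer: $360$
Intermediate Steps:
$o{\left(v,n \right)} = 4 n^{2}$ ($o{\left(v,n \right)} = \left(2 n\right)^{2} = 4 n^{2}$)
$u{\left(M,H \right)} = \frac{2}{-2 + \frac{1}{H + M}}$
$B = 4$ ($B = \frac{2 \left(\left(-1\right) \left(-3\right) - 3\right)}{-1 + 2 \left(-3\right) + 2 \cdot 3} + 4 \left(-1\right)^{2} = \frac{2 \left(3 - 3\right)}{-1 - 6 + 6} + 4 \cdot 1 = 2 \frac{1}{-1} \cdot 0 + 4 = 2 \left(-1\right) 0 + 4 = 0 + 4 = 4$)
$A = -12$ ($A = -8 - 4 = -12$)
$\left(10 - 8\right) A \left(-15\right) = \left(10 - 8\right) \left(-12\right) \left(-15\right) = 2 \left(-12\right) \left(-15\right) = \left(-24\right) \left(-15\right) = 360$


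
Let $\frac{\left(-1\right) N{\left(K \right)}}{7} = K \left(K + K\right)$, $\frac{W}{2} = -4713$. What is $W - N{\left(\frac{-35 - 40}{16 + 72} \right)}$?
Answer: $- \frac{36458097}{3872} \approx -9415.8$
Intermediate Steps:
$W = -9426$ ($W = 2 \left(-4713\right) = -9426$)
$N{\left(K \right)} = - 14 K^{2}$ ($N{\left(K \right)} = - 7 K \left(K + K\right) = - 7 K 2 K = - 7 \cdot 2 K^{2} = - 14 K^{2}$)
$W - N{\left(\frac{-35 - 40}{16 + 72} \right)} = -9426 - - 14 \left(\frac{-35 - 40}{16 + 72}\right)^{2} = -9426 - - 14 \left(- \frac{75}{88}\right)^{2} = -9426 - \left(-14\right) \frac{5625}{7744} = -9426 - - \frac{39375}{3872} = -9426 + \frac{39375}{3872} = - \frac{36458097}{3872}$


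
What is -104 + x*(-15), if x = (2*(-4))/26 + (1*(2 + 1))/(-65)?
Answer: -1283/13 ≈ -98.692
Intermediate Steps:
x = -23/65 (x = -8*1/26 + (1*3)*(-1/65) = -4/13 + 3*(-1/65) = -4/13 - 3/65 = -23/65 ≈ -0.35385)
-104 + x*(-15) = -104 - 23/65*(-15) = -104 + 69/13 = -1283/13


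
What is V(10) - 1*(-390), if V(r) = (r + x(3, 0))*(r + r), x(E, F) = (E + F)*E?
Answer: 770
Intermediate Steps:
x(E, F) = E*(E + F)
V(r) = 2*r*(9 + r) (V(r) = (r + 3*(3 + 0))*(r + r) = (r + 3*3)*(2*r) = (r + 9)*(2*r) = (9 + r)*(2*r) = 2*r*(9 + r))
V(10) - 1*(-390) = 2*10*(9 + 10) - 1*(-390) = 2*10*19 + 390 = 380 + 390 = 770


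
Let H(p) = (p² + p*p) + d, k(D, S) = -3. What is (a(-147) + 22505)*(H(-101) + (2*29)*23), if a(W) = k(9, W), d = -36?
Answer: 488293400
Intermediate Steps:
H(p) = -36 + 2*p² (H(p) = (p² + p*p) - 36 = (p² + p²) - 36 = 2*p² - 36 = -36 + 2*p²)
a(W) = -3
(a(-147) + 22505)*(H(-101) + (2*29)*23) = (-3 + 22505)*((-36 + 2*(-101)²) + (2*29)*23) = 22502*((-36 + 2*10201) + 58*23) = 22502*((-36 + 20402) + 1334) = 22502*(20366 + 1334) = 22502*21700 = 488293400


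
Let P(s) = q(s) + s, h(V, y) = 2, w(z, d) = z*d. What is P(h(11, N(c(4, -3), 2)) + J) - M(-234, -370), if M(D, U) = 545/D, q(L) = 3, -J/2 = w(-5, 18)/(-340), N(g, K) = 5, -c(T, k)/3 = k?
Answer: 27049/3978 ≈ 6.7996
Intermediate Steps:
w(z, d) = d*z
c(T, k) = -3*k
J = -9/17 (J = -2*18*(-5)/(-340) = -(-180)*(-1)/340 = -2*9/34 = -9/17 ≈ -0.52941)
P(s) = 3 + s
P(h(11, N(c(4, -3), 2)) + J) - M(-234, -370) = (3 + (2 - 9/17)) - 545/(-234) = (3 + 25/17) - 545*(-1)/234 = 76/17 - 1*(-545/234) = 76/17 + 545/234 = 27049/3978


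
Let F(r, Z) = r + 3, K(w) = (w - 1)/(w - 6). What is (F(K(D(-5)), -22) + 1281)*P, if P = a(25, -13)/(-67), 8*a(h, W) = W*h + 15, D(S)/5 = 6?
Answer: 4780975/6432 ≈ 743.31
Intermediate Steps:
D(S) = 30 (D(S) = 5*6 = 30)
K(w) = (-1 + w)/(-6 + w)
F(r, Z) = 3 + r
a(h, W) = 15/8 + W*h/8 (a(h, W) = (W*h + 15)/8 = (15 + W*h)/8 = 15/8 + W*h/8)
P = 155/268 (P = (15/8 + (1/8)*(-13)*25)/(-67) = (15/8 - 325/8)*(-1/67) = -155/4*(-1/67) = 155/268 ≈ 0.57836)
(F(K(D(-5)), -22) + 1281)*P = ((3 + (-1 + 30)/(-6 + 30)) + 1281)*(155/268) = ((3 + 29/24) + 1281)*(155/268) = (101/24 + 1281)*(155/268) = (30845/24)*(155/268) = 4780975/6432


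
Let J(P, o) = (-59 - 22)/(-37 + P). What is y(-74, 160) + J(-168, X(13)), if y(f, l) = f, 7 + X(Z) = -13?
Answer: -15089/205 ≈ -73.605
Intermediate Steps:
X(Z) = -20 (X(Z) = -7 - 13 = -20)
J(P, o) = -81/(-37 + P)
y(-74, 160) + J(-168, X(13)) = -74 - 81/(-37 - 168) = -74 - 81/(-205) = -74 - 81*(-1/205) = -74 + 81/205 = -15089/205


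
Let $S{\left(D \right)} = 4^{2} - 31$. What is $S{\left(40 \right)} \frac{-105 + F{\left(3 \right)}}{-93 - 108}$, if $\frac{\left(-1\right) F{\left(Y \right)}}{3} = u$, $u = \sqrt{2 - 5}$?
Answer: $- \frac{525}{67} - \frac{15 i \sqrt{3}}{67} \approx -7.8358 - 0.38777 i$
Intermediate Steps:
$S{\left(D \right)} = -15$ ($S{\left(D \right)} = 16 - 31 = -15$)
$u = i \sqrt{3}$ ($u = \sqrt{-3} = i \sqrt{3} \approx 1.732 i$)
$F{\left(Y \right)} = - 3 i \sqrt{3}$
$S{\left(40 \right)} \frac{-105 + F{\left(3 \right)}}{-93 - 108} = - 15 \frac{-105 - 3 i \sqrt{3}}{-93 - 108} = - 15 \frac{-105 - 3 i \sqrt{3}}{-201} = - 15 \left(-105 - 3 i \sqrt{3}\right) \left(- \frac{1}{201}\right) = - 15 \left(\frac{35}{67} + \frac{i \sqrt{3}}{67}\right) = - \frac{525}{67} - \frac{15 i \sqrt{3}}{67}$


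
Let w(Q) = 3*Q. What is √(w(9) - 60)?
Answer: I*√33 ≈ 5.7446*I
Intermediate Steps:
√(w(9) - 60) = √(3*9 - 60) = √(27 - 60) = √(-33) = I*√33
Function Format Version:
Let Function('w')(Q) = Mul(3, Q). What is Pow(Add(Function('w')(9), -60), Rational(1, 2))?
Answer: Mul(I, Pow(33, Rational(1, 2))) ≈ Mul(5.7446, I)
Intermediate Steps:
Pow(Add(Function('w')(9), -60), Rational(1, 2)) = Pow(Add(Mul(3, 9), -60), Rational(1, 2)) = Pow(Add(27, -60), Rational(1, 2)) = Pow(-33, Rational(1, 2)) = Mul(I, Pow(33, Rational(1, 2)))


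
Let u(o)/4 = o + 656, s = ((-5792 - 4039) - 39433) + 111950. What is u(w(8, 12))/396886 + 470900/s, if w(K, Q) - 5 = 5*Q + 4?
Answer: 46768851700/6219798949 ≈ 7.5193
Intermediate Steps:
w(K, Q) = 9 + 5*Q (w(K, Q) = 5 + (5*Q + 4) = 5 + (4 + 5*Q) = 9 + 5*Q)
s = 62686 (s = (-9831 - 39433) + 111950 = -49264 + 111950 = 62686)
u(o) = 2624 + 4*o (u(o) = 4*(o + 656) = 4*(656 + o) = 2624 + 4*o)
u(w(8, 12))/396886 + 470900/s = (2624 + 4*(9 + 5*12))/396886 + 470900/62686 = (2624 + 4*(9 + 60))*(1/396886) + 470900*(1/62686) = (2624 + 4*69)*(1/396886) + 235450/31343 = (2624 + 276)*(1/396886) + 235450/31343 = 2900*(1/396886) + 235450/31343 = 1450/198443 + 235450/31343 = 46768851700/6219798949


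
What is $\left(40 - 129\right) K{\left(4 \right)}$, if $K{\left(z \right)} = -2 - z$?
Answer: $534$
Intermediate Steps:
$\left(40 - 129\right) K{\left(4 \right)} = \left(40 - 129\right) \left(-2 - 4\right) = - 89 \left(-2 - 4\right) = \left(-89\right) \left(-6\right) = 534$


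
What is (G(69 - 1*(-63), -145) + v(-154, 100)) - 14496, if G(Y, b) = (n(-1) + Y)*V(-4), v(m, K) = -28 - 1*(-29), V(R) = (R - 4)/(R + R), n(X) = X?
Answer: -14364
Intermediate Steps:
V(R) = (-4 + R)/(2*R) (V(R) = (-4 + R)/((2*R)) = (-4 + R)*(1/(2*R)) = (-4 + R)/(2*R))
v(m, K) = 1 (v(m, K) = -28 + 29 = 1)
G(Y, b) = -1 + Y (G(Y, b) = (-1 + Y)*((½)*(-4 - 4)/(-4)) = (-1 + Y)*((½)*(-¼)*(-8)) = (-1 + Y)*1 = -1 + Y)
(G(69 - 1*(-63), -145) + v(-154, 100)) - 14496 = ((-1 + (69 - 1*(-63))) + 1) - 14496 = ((-1 + (69 + 63)) + 1) - 14496 = ((-1 + 132) + 1) - 14496 = (131 + 1) - 14496 = 132 - 14496 = -14364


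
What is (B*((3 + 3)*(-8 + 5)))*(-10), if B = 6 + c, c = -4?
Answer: 360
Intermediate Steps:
B = 2 (B = 6 - 4 = 2)
(B*((3 + 3)*(-8 + 5)))*(-10) = (2*((3 + 3)*(-8 + 5)))*(-10) = (2*(6*(-3)))*(-10) = (2*(-18))*(-10) = -36*(-10) = 360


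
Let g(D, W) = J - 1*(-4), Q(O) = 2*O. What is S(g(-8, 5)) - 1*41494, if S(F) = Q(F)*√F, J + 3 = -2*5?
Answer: -41494 - 54*I ≈ -41494.0 - 54.0*I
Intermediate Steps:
J = -13 (J = -3 - 2*5 = -3 - 10 = -13)
g(D, W) = -9 (g(D, W) = -13 - 1*(-4) = -13 + 4 = -9)
S(F) = 2*F^(3/2) (S(F) = (2*F)*√F = 2*F^(3/2))
S(g(-8, 5)) - 1*41494 = 2*(-9)^(3/2) - 1*41494 = 2*(-27*I) - 41494 = -54*I - 41494 = -41494 - 54*I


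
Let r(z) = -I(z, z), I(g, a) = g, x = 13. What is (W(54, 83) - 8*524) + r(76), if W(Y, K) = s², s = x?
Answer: -4099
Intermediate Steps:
s = 13
r(z) = -z
W(Y, K) = 169 (W(Y, K) = 13² = 169)
(W(54, 83) - 8*524) + r(76) = (169 - 8*524) - 1*76 = (169 - 4192) - 76 = -4023 - 76 = -4099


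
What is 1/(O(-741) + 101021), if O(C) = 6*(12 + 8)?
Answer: 1/101141 ≈ 9.8872e-6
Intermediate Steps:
O(C) = 120 (O(C) = 6*20 = 120)
1/(O(-741) + 101021) = 1/(120 + 101021) = 1/101141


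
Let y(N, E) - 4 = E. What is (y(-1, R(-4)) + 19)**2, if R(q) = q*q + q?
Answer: 1225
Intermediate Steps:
R(q) = q + q**2 (R(q) = q**2 + q = q + q**2)
y(N, E) = 4 + E
(y(-1, R(-4)) + 19)**2 = ((4 - 4*(1 - 4)) + 19)**2 = ((4 - 4*(-3)) + 19)**2 = ((4 + 12) + 19)**2 = (16 + 19)**2 = 35**2 = 1225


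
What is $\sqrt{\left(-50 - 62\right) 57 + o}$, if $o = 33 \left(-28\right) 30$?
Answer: $14 i \sqrt{174} \approx 184.67 i$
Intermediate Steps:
$o = -27720$ ($o = \left(-924\right) 30 = -27720$)
$\sqrt{\left(-50 - 62\right) 57 + o} = \sqrt{\left(-50 - 62\right) 57 - 27720} = \sqrt{\left(-112\right) 57 - 27720} = \sqrt{-6384 - 27720} = \sqrt{-34104} = 14 i \sqrt{174}$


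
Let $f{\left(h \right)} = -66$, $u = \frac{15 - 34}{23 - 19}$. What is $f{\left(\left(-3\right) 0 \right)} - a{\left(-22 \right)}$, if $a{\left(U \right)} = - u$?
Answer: $- \frac{283}{4} \approx -70.75$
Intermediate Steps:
$u = - \frac{19}{4} \approx -4.75$
$a{\left(U \right)} = \frac{19}{4}$ ($a{\left(U \right)} = \left(-1\right) \left(- \frac{19}{4}\right) = \frac{19}{4}$)
$f{\left(\left(-3\right) 0 \right)} - a{\left(-22 \right)} = -66 - \frac{19}{4} = - \frac{283}{4}$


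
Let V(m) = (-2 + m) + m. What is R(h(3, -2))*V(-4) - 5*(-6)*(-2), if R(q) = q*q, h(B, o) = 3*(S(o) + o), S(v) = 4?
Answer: -420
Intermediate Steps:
V(m) = -2 + 2*m
h(B, o) = 12 + 3*o (h(B, o) = 3*(4 + o) = 12 + 3*o)
R(q) = q**2
R(h(3, -2))*V(-4) - 5*(-6)*(-2) = (12 + 3*(-2))**2*(-2 + 2*(-4)) - 5*(-6)*(-2) = (12 - 6)**2*(-2 - 8) + 30*(-2) = 6**2*(-10) - 60 = 36*(-10) - 60 = -360 - 60 = -420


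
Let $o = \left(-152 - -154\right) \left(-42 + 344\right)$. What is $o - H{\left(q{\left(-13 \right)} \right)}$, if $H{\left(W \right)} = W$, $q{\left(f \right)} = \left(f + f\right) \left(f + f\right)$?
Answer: $-72$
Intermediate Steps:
$q{\left(f \right)} = 4 f^{2}$ ($q{\left(f \right)} = 2 f 2 f = 4 f^{2}$)
$o = 604$ ($o = \left(-152 + 154\right) 302 = 2 \cdot 302 = 604$)
$o - H{\left(q{\left(-13 \right)} \right)} = 604 - 4 \left(-13\right)^{2} = 604 - 4 \cdot 169 = 604 - 676 = -72$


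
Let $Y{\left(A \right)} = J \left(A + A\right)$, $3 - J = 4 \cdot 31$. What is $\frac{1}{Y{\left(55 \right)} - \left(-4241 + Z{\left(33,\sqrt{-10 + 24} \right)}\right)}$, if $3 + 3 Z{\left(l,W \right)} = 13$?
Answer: $- \frac{3}{27217} \approx -0.00011023$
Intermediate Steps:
$Z{\left(l,W \right)} = \frac{10}{3}$ ($Z{\left(l,W \right)} = -1 + \frac{1}{3} \cdot 13 = -1 + \frac{13}{3} = \frac{10}{3}$)
$J = -121$ ($J = 3 - 4 \cdot 31 = 3 - 124 = -121$)
$Y{\left(A \right)} = - 242 A$ ($Y{\left(A \right)} = - 121 \left(A + A\right) = - 121 \cdot 2 A = - 242 A$)
$\frac{1}{Y{\left(55 \right)} - \left(-4241 + Z{\left(33,\sqrt{-10 + 24} \right)}\right)} = \frac{1}{\left(-242\right) 55 + \left(4241 - \frac{10}{3}\right)} = \frac{1}{-13310 + \left(4241 - \frac{10}{3}\right)} = \frac{1}{-13310 + \frac{12713}{3}} = \frac{1}{- \frac{27217}{3}} = - \frac{3}{27217}$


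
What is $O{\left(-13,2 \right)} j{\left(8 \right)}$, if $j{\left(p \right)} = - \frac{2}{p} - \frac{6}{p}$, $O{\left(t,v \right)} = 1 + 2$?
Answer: $-3$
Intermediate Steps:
$O{\left(t,v \right)} = 3$
$j{\left(p \right)} = - \frac{8}{p}$
$O{\left(-13,2 \right)} j{\left(8 \right)} = 3 \left(- \frac{8}{8}\right) = 3 \left(\left(-8\right) \frac{1}{8}\right) = 3 \left(-1\right) = -3$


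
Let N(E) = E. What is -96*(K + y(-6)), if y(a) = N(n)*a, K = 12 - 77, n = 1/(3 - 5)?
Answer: 5952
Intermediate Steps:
n = -1/2 (n = 1/(-2) = -1/2 ≈ -0.50000)
K = -65
y(a) = -a/2
-96*(K + y(-6)) = -96*(-65 - 1/2*(-6)) = -96*(-65 + 3) = -96*(-62) = 5952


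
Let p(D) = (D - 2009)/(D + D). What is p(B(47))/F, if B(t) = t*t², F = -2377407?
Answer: -16969/82276508987 ≈ -2.0624e-7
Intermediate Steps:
B(t) = t³
p(D) = (-2009 + D)/(2*D) (p(D) = (-2009 + D)/((2*D)) = (-2009 + D)*(1/(2*D)) = (-2009 + D)/(2*D))
p(B(47))/F = ((-2009 + 47³)/(2*(47³)))/(-2377407) = ((½)*(-2009 + 103823)/103823)*(-1/2377407) = ((½)*(1/103823)*101814)*(-1/2377407) = (50907/103823)*(-1/2377407) = -16969/82276508987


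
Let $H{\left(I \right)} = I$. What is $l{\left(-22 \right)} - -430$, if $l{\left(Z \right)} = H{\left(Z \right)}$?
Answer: $408$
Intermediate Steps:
$l{\left(Z \right)} = Z$
$l{\left(-22 \right)} - -430 = -22 - -430 = -22 + 430 = 408$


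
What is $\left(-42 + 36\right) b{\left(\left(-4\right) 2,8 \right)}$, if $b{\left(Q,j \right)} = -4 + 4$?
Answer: $0$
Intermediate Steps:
$b{\left(Q,j \right)} = 0$
$\left(-42 + 36\right) b{\left(\left(-4\right) 2,8 \right)} = \left(-42 + 36\right) 0 = \left(-6\right) 0 = 0$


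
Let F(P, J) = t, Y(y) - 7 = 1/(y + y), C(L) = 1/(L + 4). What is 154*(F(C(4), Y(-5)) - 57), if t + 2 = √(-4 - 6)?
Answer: -9086 + 154*I*√10 ≈ -9086.0 + 486.99*I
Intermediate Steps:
C(L) = 1/(4 + L)
Y(y) = 7 + 1/(2*y) (Y(y) = 7 + 1/(y + y) = 7 + 1/(2*y))
t = -2 + I*√10 (t = -2 + √(-4 - 6) = -2 + √(-10) = -2 + I*√10 ≈ -2.0 + 3.1623*I)
F(P, J) = -2 + I*√10
154*(F(C(4), Y(-5)) - 57) = 154*((-2 + I*√10) - 57) = 154*(-59 + I*√10) = -9086 + 154*I*√10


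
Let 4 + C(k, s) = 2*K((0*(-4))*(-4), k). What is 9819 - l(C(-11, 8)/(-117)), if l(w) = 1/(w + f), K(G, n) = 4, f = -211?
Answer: 242441046/24691 ≈ 9819.0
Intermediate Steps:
C(k, s) = 4 (C(k, s) = -4 + 2*4 = -4 + 8 = 4)
l(w) = 1/(-211 + w) (l(w) = 1/(w - 211) = 1/(-211 + w))
9819 - l(C(-11, 8)/(-117)) = 9819 - 1/(-211 + 4/(-117)) = 9819 - 1/(-211 + 4*(-1/117)) = 9819 - 1/(-211 - 4/117) = 9819 - 1/(-24691/117) = 9819 - 1*(-117/24691) = 9819 + 117/24691 = 242441046/24691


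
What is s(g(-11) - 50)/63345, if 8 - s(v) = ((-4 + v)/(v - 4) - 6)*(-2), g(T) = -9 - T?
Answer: -2/63345 ≈ -3.1573e-5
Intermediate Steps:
s(v) = -2 (s(v) = 8 - ((-4 + v)/(v - 4) - 6)*(-2) = 8 - ((-4 + v)/(-4 + v) - 6)*(-2) = 8 - (1 - 6)*(-2) = 8 - (-5)*(-2) = 8 - 1*10 = 8 - 10 = -2)
s(g(-11) - 50)/63345 = -2/63345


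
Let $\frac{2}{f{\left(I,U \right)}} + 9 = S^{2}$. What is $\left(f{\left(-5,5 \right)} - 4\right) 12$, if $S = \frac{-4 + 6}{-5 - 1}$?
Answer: $- \frac{507}{10} \approx -50.7$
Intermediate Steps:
$S = - \frac{1}{3}$ ($S = \frac{2}{-6} = 2 \left(- \frac{1}{6}\right) = - \frac{1}{3} \approx -0.33333$)
$f{\left(I,U \right)} = - \frac{9}{40}$ ($f{\left(I,U \right)} = \frac{2}{-9 + \left(- \frac{1}{3}\right)^{2}} = \frac{2}{-9 + \frac{1}{9}} = \frac{2}{- \frac{80}{9}} = 2 \left(- \frac{9}{80}\right) = - \frac{9}{40}$)
$\left(f{\left(-5,5 \right)} - 4\right) 12 = \left(- \frac{9}{40} - 4\right) 12 = \left(- \frac{169}{40}\right) 12 = - \frac{507}{10}$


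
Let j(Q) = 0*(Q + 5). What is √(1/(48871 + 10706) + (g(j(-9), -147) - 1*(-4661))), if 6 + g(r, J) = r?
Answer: 2*√4130636293518/59577 ≈ 68.228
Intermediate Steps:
j(Q) = 0 (j(Q) = 0*(5 + Q) = 0)
g(r, J) = -6 + r
√(1/(48871 + 10706) + (g(j(-9), -147) - 1*(-4661))) = √(1/(48871 + 10706) + ((-6 + 0) - 1*(-4661))) = √(1/59577 + (-6 + 4661)) = √(1/59577 + 4655) = √(277330936/59577) = 2*√4130636293518/59577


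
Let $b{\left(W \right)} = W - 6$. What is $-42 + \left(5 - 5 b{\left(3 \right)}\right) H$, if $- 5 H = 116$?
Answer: $-506$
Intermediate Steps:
$b{\left(W \right)} = -6 + W$ ($b{\left(W \right)} = W - 6 = -6 + W$)
$H = - \frac{116}{5}$ ($H = \left(- \frac{1}{5}\right) 116 = - \frac{116}{5} \approx -23.2$)
$-42 + \left(5 - 5 b{\left(3 \right)}\right) H = -42 + \left(5 - 5 \left(-6 + 3\right)\right) \left(- \frac{116}{5}\right) = -42 + \left(5 - -15\right) \left(- \frac{116}{5}\right) = -42 + \left(5 + 15\right) \left(- \frac{116}{5}\right) = -42 + 20 \left(- \frac{116}{5}\right) = -42 - 464 = -506$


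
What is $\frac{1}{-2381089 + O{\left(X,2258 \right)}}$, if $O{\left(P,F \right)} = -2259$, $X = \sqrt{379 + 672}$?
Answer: $- \frac{1}{2383348} \approx -4.1958 \cdot 10^{-7}$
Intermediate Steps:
$X = \sqrt{1051} \approx 32.419$
$\frac{1}{-2381089 + O{\left(X,2258 \right)}} = \frac{1}{-2381089 - 2259} = \frac{1}{-2383348} = - \frac{1}{2383348}$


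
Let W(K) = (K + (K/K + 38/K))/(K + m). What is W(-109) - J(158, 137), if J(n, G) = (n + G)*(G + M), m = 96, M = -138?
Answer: 429825/1417 ≈ 303.33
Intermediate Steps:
J(n, G) = (-138 + G)*(G + n) (J(n, G) = (n + G)*(G - 138) = (G + n)*(-138 + G) = (-138 + G)*(G + n))
W(K) = (1 + K + 38/K)/(96 + K) (W(K) = (K + (K/K + 38/K))/(K + 96) = (K + (1 + 38/K))/(96 + K) = (1 + K + 38/K)/(96 + K))
W(-109) - J(158, 137) = (38 - 109 + (-109)²)/((-109)*(96 - 109)) - (137² - 138*137 - 138*158 + 137*158) = -1/109*(38 - 109 + 11881)/(-13) - (18769 - 18906 - 21804 + 21646) = -1/109*(-1/13)*11810 - 1*(-295) = 11810/1417 + 295 = 429825/1417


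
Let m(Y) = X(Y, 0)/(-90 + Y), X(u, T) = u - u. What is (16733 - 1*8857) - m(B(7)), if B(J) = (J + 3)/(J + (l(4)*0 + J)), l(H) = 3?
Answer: 7876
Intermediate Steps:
X(u, T) = 0
B(J) = (3 + J)/(2*J) (B(J) = (J + 3)/(J + (3*0 + J)) = (3 + J)/(J + (0 + J)) = (3 + J)/(J + J) = (3 + J)/((2*J)) = (3 + J)*(1/(2*J)) = (3 + J)/(2*J))
m(Y) = 0 (m(Y) = 0/(-90 + Y) = 0)
(16733 - 1*8857) - m(B(7)) = (16733 - 1*8857) - 1*0 = (16733 - 8857) + 0 = 7876 + 0 = 7876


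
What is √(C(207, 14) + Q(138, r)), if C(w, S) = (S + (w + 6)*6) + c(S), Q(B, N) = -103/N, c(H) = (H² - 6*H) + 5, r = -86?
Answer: √10429822/86 ≈ 37.553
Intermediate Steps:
c(H) = 5 + H² - 6*H
C(w, S) = 41 + S² - 5*S + 6*w (C(w, S) = (S + (w + 6)*6) + (5 + S² - 6*S) = (S + (6 + w)*6) + (5 + S² - 6*S) = (S + (36 + 6*w)) + (5 + S² - 6*S) = (36 + S + 6*w) + (5 + S² - 6*S) = 41 + S² - 5*S + 6*w)
√(C(207, 14) + Q(138, r)) = √((41 + 14² - 5*14 + 6*207) - 103/(-86)) = √((41 + 196 - 70 + 1242) - 103*(-1/86)) = √(1409 + 103/86) = √(121277/86) = √10429822/86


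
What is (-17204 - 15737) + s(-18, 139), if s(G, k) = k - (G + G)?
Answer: -32766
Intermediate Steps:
s(G, k) = k - 2*G
(-17204 - 15737) + s(-18, 139) = (-17204 - 15737) + (139 - 2*(-18)) = -32941 + (139 + 36) = -32941 + 175 = -32766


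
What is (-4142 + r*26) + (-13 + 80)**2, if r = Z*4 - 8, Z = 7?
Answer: 867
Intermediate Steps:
r = 20 (r = 7*4 - 8 = 28 - 8 = 20)
(-4142 + r*26) + (-13 + 80)**2 = (-4142 + 20*26) + (-13 + 80)**2 = (-4142 + 520) + 67**2 = -3622 + 4489 = 867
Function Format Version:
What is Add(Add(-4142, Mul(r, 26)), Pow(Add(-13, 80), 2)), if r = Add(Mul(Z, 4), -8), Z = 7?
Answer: 867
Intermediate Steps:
r = 20 (r = Add(Mul(7, 4), -8) = Add(28, -8) = 20)
Add(Add(-4142, Mul(r, 26)), Pow(Add(-13, 80), 2)) = Add(Add(-4142, Mul(20, 26)), Pow(Add(-13, 80), 2)) = Add(Add(-4142, 520), Pow(67, 2)) = Add(-3622, 4489) = 867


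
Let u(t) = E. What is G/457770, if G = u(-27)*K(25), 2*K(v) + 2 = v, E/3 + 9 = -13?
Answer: -253/152590 ≈ -0.0016580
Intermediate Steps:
E = -66 (E = -27 + 3*(-13) = -27 - 39 = -66)
K(v) = -1 + v/2
u(t) = -66
G = -759 (G = -66*(-1 + (½)*25) = -66*(-1 + 25/2) = -66*23/2 = -759)
G/457770 = -759/457770 = -759*1/457770 = -253/152590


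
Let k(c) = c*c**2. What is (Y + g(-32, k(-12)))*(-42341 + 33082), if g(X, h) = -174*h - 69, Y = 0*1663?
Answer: -2783283177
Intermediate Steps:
Y = 0
k(c) = c**3
g(X, h) = -69 - 174*h
(Y + g(-32, k(-12)))*(-42341 + 33082) = (0 + (-69 - 174*(-12)**3))*(-42341 + 33082) = (0 + (-69 - 174*(-1728)))*(-9259) = (0 + (-69 + 300672))*(-9259) = (0 + 300603)*(-9259) = 300603*(-9259) = -2783283177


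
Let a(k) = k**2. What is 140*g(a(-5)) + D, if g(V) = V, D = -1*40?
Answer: 3460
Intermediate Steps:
D = -40
140*g(a(-5)) + D = 140*(-5)**2 - 40 = 140*25 - 40 = 3500 - 40 = 3460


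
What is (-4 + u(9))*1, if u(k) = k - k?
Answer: -4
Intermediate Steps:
u(k) = 0
(-4 + u(9))*1 = (-4 + 0)*1 = -4*1 = -4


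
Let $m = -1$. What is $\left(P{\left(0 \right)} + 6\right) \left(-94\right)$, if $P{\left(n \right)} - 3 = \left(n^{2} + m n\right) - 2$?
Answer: $-658$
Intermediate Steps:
$P{\left(n \right)} = 1 + n^{2} - n$ ($P{\left(n \right)} = 3 - \left(2 + n - n^{2}\right) = 1 + n^{2} - n$)
$\left(P{\left(0 \right)} + 6\right) \left(-94\right) = \left(\left(1 + 0^{2} - 0\right) + 6\right) \left(-94\right) = \left(\left(1 + 0 + 0\right) + 6\right) \left(-94\right) = \left(1 + 6\right) \left(-94\right) = 7 \left(-94\right) = -658$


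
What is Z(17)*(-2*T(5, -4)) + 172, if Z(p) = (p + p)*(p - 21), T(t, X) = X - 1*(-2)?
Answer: -372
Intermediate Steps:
T(t, X) = 2 + X (T(t, X) = X + 2 = 2 + X)
Z(p) = 2*p*(-21 + p) (Z(p) = (2*p)*(-21 + p) = 2*p*(-21 + p))
Z(17)*(-2*T(5, -4)) + 172 = (2*17*(-21 + 17))*(-2*(2 - 4)) + 172 = (2*17*(-4))*(-2*(-2)) + 172 = -136*4 + 172 = -544 + 172 = -372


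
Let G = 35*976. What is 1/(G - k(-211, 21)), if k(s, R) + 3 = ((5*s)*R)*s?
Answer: -1/4640542 ≈ -2.1549e-7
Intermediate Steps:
G = 34160
k(s, R) = -3 + 5*R*s² (k(s, R) = -3 + ((5*s)*R)*s = -3 + (5*R*s)*s = -3 + 5*R*s²)
1/(G - k(-211, 21)) = 1/(34160 - (-3 + 5*21*(-211)²)) = 1/(34160 - (-3 + 5*21*44521)) = 1/(34160 - (-3 + 4674705)) = 1/(34160 - 1*4674702) = 1/(34160 - 4674702) = 1/(-4640542) = -1/4640542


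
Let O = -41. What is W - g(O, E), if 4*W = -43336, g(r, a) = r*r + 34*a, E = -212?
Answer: -5307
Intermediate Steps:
g(r, a) = r**2 + 34*a
W = -10834 (W = (1/4)*(-43336) = -10834)
W - g(O, E) = -10834 - ((-41)**2 + 34*(-212)) = -10834 - (1681 - 7208) = -10834 - 1*(-5527) = -10834 + 5527 = -5307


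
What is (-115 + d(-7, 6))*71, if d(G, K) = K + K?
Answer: -7313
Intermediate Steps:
d(G, K) = 2*K
(-115 + d(-7, 6))*71 = (-115 + 2*6)*71 = (-115 + 12)*71 = -103*71 = -7313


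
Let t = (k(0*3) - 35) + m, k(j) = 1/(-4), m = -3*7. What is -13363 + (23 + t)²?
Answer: -196119/16 ≈ -12257.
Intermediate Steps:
m = -21
k(j) = -¼ (k(j) = 1*(-¼) = -¼)
t = -225/4 (t = (-¼ - 35) - 21 = -141/4 - 21 = -225/4 ≈ -56.250)
-13363 + (23 + t)² = -13363 + (23 - 225/4)² = -13363 + (-133/4)² = -13363 + 17689/16 = -196119/16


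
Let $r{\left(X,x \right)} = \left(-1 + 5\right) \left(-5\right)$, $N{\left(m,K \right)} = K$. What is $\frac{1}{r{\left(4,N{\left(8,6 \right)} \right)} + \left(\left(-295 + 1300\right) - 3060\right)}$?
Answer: $- \frac{1}{2075} \approx -0.00048193$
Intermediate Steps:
$r{\left(X,x \right)} = -20$ ($r{\left(X,x \right)} = 4 \left(-5\right) = -20$)
$\frac{1}{r{\left(4,N{\left(8,6 \right)} \right)} + \left(\left(-295 + 1300\right) - 3060\right)} = \frac{1}{-20 + \left(\left(-295 + 1300\right) - 3060\right)} = \frac{1}{-20 + \left(1005 - 3060\right)} = \frac{1}{-20 - 2055} = \frac{1}{-2075} = - \frac{1}{2075}$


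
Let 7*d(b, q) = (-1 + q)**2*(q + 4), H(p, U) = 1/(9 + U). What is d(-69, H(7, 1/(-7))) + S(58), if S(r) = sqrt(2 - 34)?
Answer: 771375/1668296 + 4*I*sqrt(2) ≈ 0.46237 + 5.6569*I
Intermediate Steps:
S(r) = 4*I*sqrt(2) (S(r) = sqrt(-32) = 4*I*sqrt(2))
d(b, q) = (-1 + q)**2*(4 + q)/7 (d(b, q) = ((-1 + q)**2*(q + 4))/7 = ((-1 + q)**2*(4 + q))/7 = (-1 + q)**2*(4 + q)/7)
d(-69, H(7, 1/(-7))) + S(58) = (-1 + 1/(9 + 1/(-7)))**2*(4 + 1/(9 + 1/(-7)))/7 + 4*I*sqrt(2) = (-1 + 1/(9 - 1/7))**2*(4 + 1/(9 - 1/7))/7 + 4*I*sqrt(2) = (-1 + 1/(62/7))**2*(4 + 1/(62/7))/7 + 4*I*sqrt(2) = (-1 + 7/62)**2*(4 + 7/62)/7 + 4*I*sqrt(2) = (1/7)*(-55/62)**2*(255/62) + 4*I*sqrt(2) = (1/7)*(3025/3844)*(255/62) + 4*I*sqrt(2) = 771375/1668296 + 4*I*sqrt(2)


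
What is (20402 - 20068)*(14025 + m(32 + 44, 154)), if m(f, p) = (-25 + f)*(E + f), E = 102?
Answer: 7716402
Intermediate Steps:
m(f, p) = (-25 + f)*(102 + f)
(20402 - 20068)*(14025 + m(32 + 44, 154)) = (20402 - 20068)*(14025 + (-2550 + (32 + 44)**2 + 77*(32 + 44))) = 334*(14025 + (-2550 + 76**2 + 77*76)) = 334*(14025 + (-2550 + 5776 + 5852)) = 334*(14025 + 9078) = 334*23103 = 7716402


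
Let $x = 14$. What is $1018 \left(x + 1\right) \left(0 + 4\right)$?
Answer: $61080$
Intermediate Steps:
$1018 \left(x + 1\right) \left(0 + 4\right) = 1018 \left(14 + 1\right) \left(0 + 4\right) = 1018 \cdot 15 \cdot 4 = 1018 \cdot 60 = 61080$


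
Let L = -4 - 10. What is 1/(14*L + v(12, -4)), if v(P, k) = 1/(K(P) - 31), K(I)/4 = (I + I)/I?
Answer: -23/4509 ≈ -0.0051009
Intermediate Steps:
K(I) = 8 (K(I) = 4*((I + I)/I) = 4*((2*I)/I) = 4*2 = 8)
L = -14
v(P, k) = -1/23 (v(P, k) = 1/(8 - 31) = 1/(-23) = -1/23)
1/(14*L + v(12, -4)) = 1/(14*(-14) - 1/23) = 1/(-196 - 1/23) = 1/(-4509/23) = -23/4509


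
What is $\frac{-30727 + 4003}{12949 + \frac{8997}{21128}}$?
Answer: $- \frac{564624672}{273595469} \approx -2.0637$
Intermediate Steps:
$\frac{-30727 + 4003}{12949 + \frac{8997}{21128}} = - \frac{26724}{12949 + 8997 \cdot \frac{1}{21128}} = - \frac{26724}{12949 + \frac{8997}{21128}} = - \frac{26724}{\frac{273595469}{21128}} = \left(-26724\right) \frac{21128}{273595469} = - \frac{564624672}{273595469}$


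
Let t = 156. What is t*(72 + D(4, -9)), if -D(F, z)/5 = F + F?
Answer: 4992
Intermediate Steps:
D(F, z) = -10*F (D(F, z) = -5*(F + F) = -10*F)
t*(72 + D(4, -9)) = 156*(72 - 10*4) = 156*(72 - 40) = 156*32 = 4992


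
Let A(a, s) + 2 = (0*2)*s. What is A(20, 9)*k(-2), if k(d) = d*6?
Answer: 24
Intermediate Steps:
k(d) = 6*d
A(a, s) = -2 (A(a, s) = -2 + (0*2)*s = -2 + 0*s = -2 + 0 = -2)
A(20, 9)*k(-2) = -12*(-2) = -2*(-12) = 24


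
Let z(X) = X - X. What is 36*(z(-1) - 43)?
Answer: -1548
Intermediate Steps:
z(X) = 0
36*(z(-1) - 43) = 36*(0 - 43) = 36*(-43) = -1548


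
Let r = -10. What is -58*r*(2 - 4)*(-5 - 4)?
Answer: 10440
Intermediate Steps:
-58*r*(2 - 4)*(-5 - 4) = -(-580)*(2 - 4)*(-5 - 4) = -(-580)*(-2*(-9)) = -(-580)*18 = -58*(-180) = 10440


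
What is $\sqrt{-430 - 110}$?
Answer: $6 i \sqrt{15} \approx 23.238 i$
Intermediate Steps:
$\sqrt{-430 - 110} = \sqrt{-540} = 6 i \sqrt{15}$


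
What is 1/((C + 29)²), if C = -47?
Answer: 1/324 ≈ 0.0030864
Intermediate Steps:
1/((C + 29)²) = 1/((-47 + 29)²) = 1/((-18)²) = 1/324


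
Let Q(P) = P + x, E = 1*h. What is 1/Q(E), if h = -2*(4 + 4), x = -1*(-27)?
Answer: 1/11 ≈ 0.090909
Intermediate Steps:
x = 27
h = -16 (h = -2*8 = -16)
E = -16 (E = 1*(-16) = -16)
Q(P) = 27 + P (Q(P) = P + 27 = 27 + P)
1/Q(E) = 1/(27 - 16) = 1/11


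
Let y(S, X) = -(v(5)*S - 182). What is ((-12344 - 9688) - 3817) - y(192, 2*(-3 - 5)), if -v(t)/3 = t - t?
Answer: -26031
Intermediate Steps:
v(t) = 0 (v(t) = -3*(t - t) = -3*0 = 0)
y(S, X) = 182 (y(S, X) = -(0*S - 182) = -(0 - 182) = -1*(-182) = 182)
((-12344 - 9688) - 3817) - y(192, 2*(-3 - 5)) = ((-12344 - 9688) - 3817) - 1*182 = (-22032 - 3817) - 182 = -25849 - 182 = -26031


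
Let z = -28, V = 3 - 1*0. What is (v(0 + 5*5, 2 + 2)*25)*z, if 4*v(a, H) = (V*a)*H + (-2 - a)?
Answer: -47775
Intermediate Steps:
V = 3 (V = 3 + 0 = 3)
v(a, H) = -½ - a/4 + 3*H*a/4 (v(a, H) = ((3*a)*H + (-2 - a))/4 = (3*H*a + (-2 - a))/4 = (-2 - a + 3*H*a)/4 = -½ - a/4 + 3*H*a/4)
(v(0 + 5*5, 2 + 2)*25)*z = ((-½ - (0 + 5*5)/4 + 3*(2 + 2)*(0 + 5*5)/4)*25)*(-28) = ((-½ - (0 + 25)/4 + (¾)*4*(0 + 25))*25)*(-28) = ((-½ - ¼*25 + (¾)*4*25)*25)*(-28) = ((-½ - 25/4 + 75)*25)*(-28) = ((273/4)*25)*(-28) = (6825/4)*(-28) = -47775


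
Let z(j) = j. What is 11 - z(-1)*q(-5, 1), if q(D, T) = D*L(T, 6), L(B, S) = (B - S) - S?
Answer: 66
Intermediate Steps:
L(B, S) = B - 2*S
q(D, T) = D*(-12 + T) (q(D, T) = D*(T - 2*6) = D*(T - 12) = D*(-12 + T))
11 - z(-1)*q(-5, 1) = 11 - (-1)*(-5*(-12 + 1)) = 11 - (-1)*(-5*(-11)) = 11 - (-1)*55 = 11 - 1*(-55) = 11 + 55 = 66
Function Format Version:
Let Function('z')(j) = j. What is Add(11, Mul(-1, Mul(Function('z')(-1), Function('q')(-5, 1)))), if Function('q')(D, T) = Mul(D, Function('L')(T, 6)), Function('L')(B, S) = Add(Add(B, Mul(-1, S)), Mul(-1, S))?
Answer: 66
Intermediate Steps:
Function('L')(B, S) = Add(B, Mul(-2, S))
Function('q')(D, T) = Mul(D, Add(-12, T)) (Function('q')(D, T) = Mul(D, Add(T, Mul(-2, 6))) = Mul(D, Add(T, -12)) = Mul(D, Add(-12, T)))
Add(11, Mul(-1, Mul(Function('z')(-1), Function('q')(-5, 1)))) = Add(11, Mul(-1, Mul(-1, Mul(-5, Add(-12, 1))))) = Add(11, Mul(-1, Mul(-1, Mul(-5, -11)))) = Add(11, Mul(-1, Mul(-1, 55))) = Add(11, Mul(-1, -55)) = Add(11, 55) = 66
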